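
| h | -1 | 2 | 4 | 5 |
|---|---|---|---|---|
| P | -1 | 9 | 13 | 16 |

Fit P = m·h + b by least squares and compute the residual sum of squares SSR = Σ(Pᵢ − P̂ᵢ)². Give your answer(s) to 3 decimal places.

SSR = 1.786

Setting ∂/∂m … = 0 gives: 46·m + 10·b = 151;  10·m + 4·b = 37.
Determinant 46·4 − 10² = 84.
m = (151·4 − 10·37)/84 = 39/14; b = (46·37 − 10·151)/84 = 16/7.
Residuals: -1/2, 8/7, -3/7, -3/14; SSR = 25/14.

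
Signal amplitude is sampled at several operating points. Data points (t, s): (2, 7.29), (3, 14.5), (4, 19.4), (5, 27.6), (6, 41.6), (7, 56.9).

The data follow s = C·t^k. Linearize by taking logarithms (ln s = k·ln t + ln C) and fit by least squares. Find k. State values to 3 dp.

k = 1.588

Let Y = ln s. Fitting Y = k·ln t + ln C by least squares:
XᵀX = [[13.1965, 8.5252]; [8.5252, 6]], rhs = [28.3092, 18.7131]ᵀ  (here Σln t = 8.5252, Σ(ln t)² = 13.1965, Σln s = 18.7131, Σln t·ln s = 28.3092).
Δ = 13.1965·6 − (8.5252)² = 6.5005; k = (28.3092·6 − 8.5252·18.7131)/6.5005 = 1.58800, ln C = (13.1965·18.7131 − 8.5252·28.3092)/6.5005 = 0.86253.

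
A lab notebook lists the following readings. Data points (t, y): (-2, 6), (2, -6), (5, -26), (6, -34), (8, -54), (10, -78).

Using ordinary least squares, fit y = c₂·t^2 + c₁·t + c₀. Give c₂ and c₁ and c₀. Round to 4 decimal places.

c₂ = -0.4942, c₁ = -3.0461, c₀ = 1.9153

Normal-equation sums: Σt^2·t^2 = 16049, Σt^2·t = 1853, Σt^2 = 233, Σt·t = 233, Σt = 29, Σ1 = 6.
And Σt^2·y = -13130, Σt·y = -1570, Σy = -192.
Inverting the 3×3 Gram matrix, [c₂, c₁, c₀]ᵀ = [-22541/45609, -138931/45609, 1266/661]ᵀ.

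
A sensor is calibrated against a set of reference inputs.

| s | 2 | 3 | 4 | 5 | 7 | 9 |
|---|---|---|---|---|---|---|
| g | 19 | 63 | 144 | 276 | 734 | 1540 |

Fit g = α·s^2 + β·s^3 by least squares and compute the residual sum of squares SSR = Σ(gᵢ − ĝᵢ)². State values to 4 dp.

Setting ∂/∂α … = 0 gives: 9940·α + 80280·β = 170553;  80280·α + 669604·β = 1419991.
(Σs^2·s^2 = 9940, Σs^2·s^3 = 80280, Σs^3·s^3 = 669604, Σs^2·g = 170553, Σs^3·g = 1419991.)
det = 9940·669604 − 80280² = 210985360.
α = (170553·669604 − 80280·1419991)/210985360 = 51523383/52746340; β = (9940·1419991 − 80280·170553)/210985360 = 21135785/10549268.
Residuals: -12336118/13186585, 2988999/26373170, 1911908/13186585, 3001982/2637317, -28351741/26373170, 4008313/13186585; SSR = 91060423/26373170.

SSR = 3.4528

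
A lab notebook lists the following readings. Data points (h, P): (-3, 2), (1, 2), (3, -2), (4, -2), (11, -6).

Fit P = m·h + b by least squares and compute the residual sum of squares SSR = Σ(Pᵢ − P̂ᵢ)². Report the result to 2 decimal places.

Sums needed: Σh·h = 156, Σh = 16, Σ1 = 5.
Right-hand side: Σh·P = -84, ΣP = -6.
XᵀX·[m, b]ᵀ = XᵀP becomes [[156, 16]; [16, 5]]·[m, b]ᵀ = [-84, -6]ᵀ.
Eliminating b: 5·(row 1) − 16·(row 2) gives 524·m = 5·(-84) − 16·(-6) = -324, so m = -81/131.
Then b = ((-6) − 16·(-81/131))/5 = 102/131.
Residuals: -83/131, 241/131, -121/131, -40/131, 3/131; SSR = 620/131.

SSR = 4.73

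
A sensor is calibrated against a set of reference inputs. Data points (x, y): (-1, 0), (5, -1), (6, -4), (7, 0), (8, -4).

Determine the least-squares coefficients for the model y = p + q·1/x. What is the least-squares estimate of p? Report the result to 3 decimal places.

p = -1.937

From the data, Σ1 = 5, Σ1/x = -307/840, Σ1/x·1/x = 778849/705600.
For Mᵀy: Σy = -9, Σ1/x·y = -41/30.
Eliminating q: (778849/705600)·(row 1) − (-307/840)·(row 2) gives (949999/176400)·p = (778849/705600)·(-9) − (-307/840)·(-41/30) = -7362077/705600, so p = -7362077/3799996.
Then q = ((-41/30) − (-307/840)·(-7362077/3799996))/(778849/705600) = -1785630/949999.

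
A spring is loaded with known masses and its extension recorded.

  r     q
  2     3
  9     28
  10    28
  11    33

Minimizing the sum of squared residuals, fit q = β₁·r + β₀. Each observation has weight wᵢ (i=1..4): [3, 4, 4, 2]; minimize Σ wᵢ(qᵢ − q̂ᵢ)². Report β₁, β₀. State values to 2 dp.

β₁ = 3.29, β₀ = -3.30

Setting ∂/∂β₁ … = 0 gives: 978·β₁ + 104·β₀ = 2872;  104·β₁ + 13·β₀ = 299.
(Σwᵢ·r·r = 978, Σwᵢ·r = 104, Σwᵢ·1 = 13, Σwᵢ·r·q = 2872, Σwᵢ·q = 299.)
Determinant 978·13 − 104² = 1898.
β₁ = (2872·13 − 104·299)/1898 = 240/73; β₀ = (978·299 − 104·2872)/1898 = -241/73.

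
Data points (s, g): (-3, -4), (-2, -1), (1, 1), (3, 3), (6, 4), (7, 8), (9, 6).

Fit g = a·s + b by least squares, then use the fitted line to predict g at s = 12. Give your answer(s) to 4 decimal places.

ĝ = 10.0714

With design matrix A, AᵀA = [[189, 21]; [21, 7]] and Aᵀg = [158, 17]ᵀ.
det = 189·7 − 21² = 882.
a = (158·7 − 21·17)/882 = 107/126; b = (189·17 − 21·158)/882 = -5/42.
At s = 12: ĝ = (107/126)·(12) + (-5/42)·(1) = 141/14.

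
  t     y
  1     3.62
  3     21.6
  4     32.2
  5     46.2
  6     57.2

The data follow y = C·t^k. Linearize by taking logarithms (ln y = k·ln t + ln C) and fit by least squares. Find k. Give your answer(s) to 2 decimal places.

k = 1.56

With ln yᵢ as the transformed response and ln tᵢ as the regressor:
Σln t = 5.8861, Σ(ln t)² = 8.9295, Σln y = 15.7107, Σln t·ln y = 21.6083.
Equations: 8.9295·k + 5.8861·ln C = 21.6083;  5.8861·k + 5·ln C = 15.7107.
Slope k = (n·Σln t·ln y − Σln t·Σln y)/(n·Σ(ln t)² − (Σln t)²) = (5·21.6083 − 5.8861·15.7107)/10.0010 = 1.55651; ln C = (Σln y − k·Σln t)/n = 1.30978.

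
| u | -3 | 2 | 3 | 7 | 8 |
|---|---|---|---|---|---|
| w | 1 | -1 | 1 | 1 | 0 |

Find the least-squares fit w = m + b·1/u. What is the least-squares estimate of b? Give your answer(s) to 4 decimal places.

Sums needed: Σ1 = 5, Σ1/u = 43/56, Σ1/u·1/u = 14345/28224.
For Aᵀw: Σw = 2, Σ1/u·w = -5/14.
AᵀA·[m, b]ᵀ = Aᵀw becomes [[5, 43/56]; [43/56, 14345/28224]]·[m, b]ᵀ = [2, -5/14]ᵀ.
Determinant 5·(14345/28224) − (43/56)² = 13771/7056.
m = (2·(14345/28224) − (43/56)·(-5/14))/(13771/7056) = 18215/27542; b = (5·(-5/14) − (43/56)·2)/(13771/7056) = -23436/13771.

b = -1.7018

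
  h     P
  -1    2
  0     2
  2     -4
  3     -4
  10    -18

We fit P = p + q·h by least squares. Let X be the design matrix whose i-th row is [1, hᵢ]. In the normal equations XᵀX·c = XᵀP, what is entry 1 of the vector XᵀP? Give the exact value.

Entry 1 ↔ basis 1, so (XᵀP)_{1} = Σᵢ Pᵢ = (1)·(2) + (1)·(2) + (1)·(-4) + (1)·(-4) + (1)·(-18) = -22.

-22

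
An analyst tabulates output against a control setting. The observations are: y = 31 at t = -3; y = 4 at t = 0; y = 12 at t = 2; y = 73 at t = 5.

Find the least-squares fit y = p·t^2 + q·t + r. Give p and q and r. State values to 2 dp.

p = 2.93, q = -0.69, r = 2.82

The normal equations are: 722·p + 106·q + 38·r = 2152;  106·p + 38·q + 4·r = 296;  38·p + 4·q + 4·r = 120.
(Σt^2·t^2 = 722, Σt^2·t = 106, Σt^2 = 38, Σt·t = 38, Σt = 4, Σ1 = 4, Σt^2·y = 2152, Σt·y = 296, Σy = 120.)
Row-reducing yields p = 44/15, q = -176/255, r = 48/17.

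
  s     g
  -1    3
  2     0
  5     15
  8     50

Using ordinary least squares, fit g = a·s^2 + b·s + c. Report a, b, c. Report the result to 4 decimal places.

a = 1.0556, b = -2.1889, c = -0.1444

Entries of AᵀA: Σs^2·s^2 = 4738, Σs^2·s = 644, Σs^2 = 94, Σs·s = 94, Σs = 14, Σ1 = 4.
Moment sums: Σs^2·g = 3578, Σs·g = 472, Σg = 68.
So AᵀA·[a, b, c]ᵀ = Aᵀg: [[4738, 644, 94]; [644, 94, 14]; [94, 14, 4]]·[a, b, c]ᵀ = [3578, 472, 68]ᵀ.
Row-reducing yields a = 19/18, b = -197/90, c = -13/90.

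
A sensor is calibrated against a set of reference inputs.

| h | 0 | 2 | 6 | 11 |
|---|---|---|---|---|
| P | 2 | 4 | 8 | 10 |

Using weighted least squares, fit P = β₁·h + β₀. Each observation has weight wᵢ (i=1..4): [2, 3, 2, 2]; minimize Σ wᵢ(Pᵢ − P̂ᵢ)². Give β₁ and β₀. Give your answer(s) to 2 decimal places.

Forming AᵀWA = [[326, 40]; [40, 9]] and AᵀWP = [340, 52]ᵀ gives AᵀWA·[β₁, β₀]ᵀ = AᵀWP.
det = 326·9 − 40² = 1334.
β₁ = (340·9 − 40·52)/1334 = 490/667; β₀ = (326·52 − 40·340)/1334 = 1676/667.

β₁ = 0.73, β₀ = 2.51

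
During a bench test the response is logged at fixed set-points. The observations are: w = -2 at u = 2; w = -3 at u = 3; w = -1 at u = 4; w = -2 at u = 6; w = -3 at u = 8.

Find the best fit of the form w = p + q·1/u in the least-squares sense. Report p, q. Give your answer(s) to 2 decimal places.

Setting ∂/∂p … = 0 gives: 5·p + (11/8)·q = -11;  (11/8)·p + (269/576)·q = -71/24.
(Σ1 = 5, Σ1/u = 11/8, Σ1/u·1/u = 269/576, Σw = -11, Σ1/u·w = -71/24.)
Eliminating q: (269/576)·(row 1) − (11/8)·(row 2) gives (4/9)·p = (269/576)·(-11) − (11/8)·(-71/24) = -77/72, so p = -77/32.
Then q = ((-71/24) − (11/8)·(-77/32))/(269/576) = 3/4.

p = -2.41, q = 0.75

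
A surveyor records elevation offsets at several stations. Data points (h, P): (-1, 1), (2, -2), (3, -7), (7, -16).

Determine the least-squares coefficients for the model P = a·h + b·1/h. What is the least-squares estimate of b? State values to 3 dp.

b = 1.900

From the data, Σh·h = 63, Σh·1/h = 4, Σ1/h·1/h = 2437/1764.
For AᵀP: Σh·P = -138, Σ1/h·P = -139/21.
Eliminating b: (2437/1764)·(row 1) − 4·(row 2) gives (1989/28)·a = (2437/1764)·(-138) − 4·(-139/21) = -16089/98, so a = -10726/4641.
Then b = ((-139/21) − 4·(-10726/4641))/(2437/1764) = 420/221.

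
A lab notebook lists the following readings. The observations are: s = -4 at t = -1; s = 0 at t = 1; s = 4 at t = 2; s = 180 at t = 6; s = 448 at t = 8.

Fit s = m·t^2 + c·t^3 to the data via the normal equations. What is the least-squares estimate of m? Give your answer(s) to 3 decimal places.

Compute the Gram sums: Σt^2·t^2 = 5410, Σt^2·t^3 = 40576, Σt^3·t^3 = 308866.
For Xᵀs: Σt^2·s = 35164, Σt^3·s = 268292.
Eliminating c: 308866·(row 1) − 40576·(row 2) gives 24553284·m = 308866·35164 − 40576·268292 = -25252168, so m = -6313042/6138321.
Then c = (268292 − 40576·(-6313042/6138321))/308866 = 6161314/6138321.

m = -1.028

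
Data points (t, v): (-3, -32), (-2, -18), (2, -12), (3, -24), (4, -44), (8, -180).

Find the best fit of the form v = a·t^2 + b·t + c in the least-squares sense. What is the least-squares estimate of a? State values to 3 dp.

a = -2.941

Forming AᵀA = [[4546, 576, 106]; [576, 106, 12]; [106, 12, 6]] and Aᵀv = [-12848, -1580, -310]ᵀ gives AᵀA·[a, b, c]ᵀ = Aᵀv.
Row-reducing yields a = -191257/65038, b = 43787/32519, c = -156571/65038.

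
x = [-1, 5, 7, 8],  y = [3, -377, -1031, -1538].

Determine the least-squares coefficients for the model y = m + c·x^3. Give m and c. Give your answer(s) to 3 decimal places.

m = -0.728, c = -3.003

Entries of AᵀA: Σ1 = 4, Σx^3 = 979, Σx^3·x^3 = 395419.
Moment sums: Σy = -2943, Σx^3·y = -1188217.
Normal equations: [[4, 979]; [979, 395419]]·[m, c]ᵀ = [-2943, -1188217]ᵀ.
det = 4·395419 − 979² = 623235.
m = ((-2943)·395419 − 979·(-1188217))/623235 = -453674/623235; c = (4·(-1188217) − 979·(-2943))/623235 = -1871671/623235.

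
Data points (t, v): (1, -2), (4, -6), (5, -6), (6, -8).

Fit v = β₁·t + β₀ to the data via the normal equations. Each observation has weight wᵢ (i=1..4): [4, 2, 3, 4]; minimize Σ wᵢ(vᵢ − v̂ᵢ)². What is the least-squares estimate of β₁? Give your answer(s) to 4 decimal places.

β₁ = -1.1541

With design matrix A, AᵀWA = [[255, 51]; [51, 13]] and AᵀWv = [-338, -70]ᵀ.
Eliminating β₀: 13·(row 1) − 51·(row 2) gives 714·β₁ = 13·(-338) − 51·(-70) = -824, so β₁ = -412/357.
Then β₀ = ((-70) − 51·(-412/357))/13 = -6/7.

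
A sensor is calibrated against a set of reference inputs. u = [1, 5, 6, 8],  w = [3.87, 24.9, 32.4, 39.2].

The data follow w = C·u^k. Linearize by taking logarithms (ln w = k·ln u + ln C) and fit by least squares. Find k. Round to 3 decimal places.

Taking logs, ln w = k·ln u + ln C, so regress ln w on ln u.
AᵀA = [[10.1248, 5.4806]; [5.4806, 4]], rhs = [19.0350, 11.7150]ᵀ  (here Σln u = 5.4806, Σ(ln u)² = 10.1248, Σln w = 11.7150, Σln u·ln w = 19.0350).
Slope k = (n·Σln u·ln w − Σln u·Σln w)/(n·Σ(ln u)² − (Σln u)²) = (4·19.0350 − 5.4806·11.7150)/10.4617 = 1.14077; ln C = (Σln w − k·Σln u)/n = 1.36570.

k = 1.141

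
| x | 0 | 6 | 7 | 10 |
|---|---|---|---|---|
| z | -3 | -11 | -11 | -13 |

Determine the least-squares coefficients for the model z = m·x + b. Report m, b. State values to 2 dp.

m = -1.03, b = -3.56

Entries of MᵀM: Σx·x = 185, Σx = 23, Σ1 = 4.
For Mᵀz: Σx·z = -273, Σz = -38.
Normal equations: [[185, 23]; [23, 4]]·[m, b]ᵀ = [-273, -38]ᵀ.
Determinant 185·4 − 23² = 211.
m = ((-273)·4 − 23·(-38))/211 = -218/211; b = (185·(-38) − 23·(-273))/211 = -751/211.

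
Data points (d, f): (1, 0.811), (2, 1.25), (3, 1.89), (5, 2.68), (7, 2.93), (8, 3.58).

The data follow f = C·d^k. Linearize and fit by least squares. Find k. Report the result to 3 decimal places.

Taking logs, ln f = k·ln d + ln C, so regress ln f on ln d.
XᵀX = [[12.3883, 7.4265]; [7.4265, 6]], rhs = [7.1845, 3.9864]ᵀ  (here Σln d = 7.4265, Σ(ln d)² = 12.3883, Σln f = 3.9864, Σln d·ln f = 7.1845).
Slope k = (n·Σln d·ln f − Σln d·Σln f)/(n·Σ(ln d)² − (Σln d)²) = (6·7.1845 − 7.4265·3.9864)/19.1764 = 0.70409; ln C = (Σln f − k·Σln d)/n = -0.20709.

k = 0.704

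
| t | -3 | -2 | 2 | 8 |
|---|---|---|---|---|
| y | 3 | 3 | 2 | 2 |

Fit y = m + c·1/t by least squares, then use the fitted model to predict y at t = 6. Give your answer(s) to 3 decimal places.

ŷ = 2.241

The normal equations are: 4·m + (-5/24)·c = 10;  (-5/24)·m + (361/576)·c = -5/4.
(Σ1 = 4, Σ1/t = -5/24, Σ1/t·1/t = 361/576, Σy = 10, Σ1/t·y = -5/4.)
Determinant 4·(361/576) − (-5/24)² = 473/192.
m = (10·(361/576) − (-5/24)·(-5/4))/(473/192) = 3460/1419; c = (4·(-5/4) − (-5/24)·10)/(473/192) = -560/473.
At t = 6: ŷ = (3460/1419)·(1) + (-560/473)·(1/6) = 1060/473.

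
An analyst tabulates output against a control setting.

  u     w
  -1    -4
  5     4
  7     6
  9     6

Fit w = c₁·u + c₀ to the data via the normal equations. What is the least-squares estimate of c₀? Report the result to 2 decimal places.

Entries of MᵀM: Σu·u = 156, Σu = 20, Σ1 = 4.
And Σu·w = 120, Σw = 12.
Δ = 156·4 − 20² = 224.
c₁ = (120·4 − 20·12)/224 = 15/14; c₀ = (156·12 − 20·120)/224 = -33/14.

c₀ = -2.36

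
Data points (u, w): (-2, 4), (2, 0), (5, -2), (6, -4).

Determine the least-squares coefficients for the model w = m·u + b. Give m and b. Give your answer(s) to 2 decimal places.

m = -0.94, b = 2.09

Sums needed: Σu·u = 69, Σu = 11, Σ1 = 4.
Right-hand side: Σu·w = -42, Σw = -2.
AᵀA·[m, b]ᵀ = Aᵀw becomes [[69, 11]; [11, 4]]·[m, b]ᵀ = [-42, -2]ᵀ.
det = 69·4 − 11² = 155.
m = ((-42)·4 − 11·(-2))/155 = -146/155; b = (69·(-2) − 11·(-42))/155 = 324/155.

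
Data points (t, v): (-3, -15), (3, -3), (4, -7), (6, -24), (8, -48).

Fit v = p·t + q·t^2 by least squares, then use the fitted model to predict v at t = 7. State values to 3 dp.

With design matrix M, MᵀM = [[134, 792]; [792, 5810]] and Mᵀv = [-520, -4210]ᵀ.
Eliminating q: 5810·(row 1) − 792·(row 2) gives 151276·p = 5810·(-520) − 792·(-4210) = 313120, so p = 78280/37819.
Then q = ((-4210) − 792·(78280/37819))/5810 = -38075/37819.
At t = 7: v̂ = (78280/37819)·(7) + (-38075/37819)·(49) = -1317715/37819.

v̂ = -34.843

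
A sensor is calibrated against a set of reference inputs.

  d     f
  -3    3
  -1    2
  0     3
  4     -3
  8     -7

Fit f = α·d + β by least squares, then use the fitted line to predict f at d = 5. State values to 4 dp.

f̂ = -3.7383

Forming AᵀA = [[90, 8]; [8, 5]] and Aᵀf = [-79, -2]ᵀ gives AᵀA·[α, β]ᵀ = Aᵀf.
Determinant 90·5 − 8² = 386.
α = ((-79)·5 − 8·(-2))/386 = -379/386; β = (90·(-2) − 8·(-79))/386 = 226/193.
At d = 5: f̂ = (-379/386)·(5) + (226/193)·(1) = -1443/386.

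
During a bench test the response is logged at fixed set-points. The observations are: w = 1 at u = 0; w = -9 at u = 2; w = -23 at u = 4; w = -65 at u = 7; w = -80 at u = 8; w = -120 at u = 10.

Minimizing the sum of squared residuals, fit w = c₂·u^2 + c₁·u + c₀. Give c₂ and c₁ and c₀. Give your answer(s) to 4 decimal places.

c₂ = -0.9617, c₁ = -2.4738, c₀ = 0.7951

The normal system AᵀA·[c₂, c₁, c₀]ᵀ = Aᵀw is [[16769, 1927, 233]; [1927, 233, 31]; [233, 31, 6]]·[c₂, c₁, c₀]ᵀ = [-20709, -2405, -296]ᵀ.
Row-reducing yields c₂ = -113573/118092, c₁ = -292133/118092, c₀ = 7825/9841.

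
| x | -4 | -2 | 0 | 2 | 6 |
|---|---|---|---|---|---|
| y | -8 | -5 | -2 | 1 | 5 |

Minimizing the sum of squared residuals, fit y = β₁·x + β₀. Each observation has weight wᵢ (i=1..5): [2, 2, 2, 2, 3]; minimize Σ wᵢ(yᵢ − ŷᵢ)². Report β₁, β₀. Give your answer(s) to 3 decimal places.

β₁ = 1.292, β₀ = -2.356

Forming MᵀWM = [[156, 10]; [10, 11]] and MᵀWy = [178, -13]ᵀ gives MᵀWM·[β₁, β₀]ᵀ = MᵀWy.
Determinant 156·11 − 10² = 1616.
β₁ = (178·11 − 10·(-13))/1616 = 261/202; β₀ = (156·(-13) − 10·178)/1616 = -238/101.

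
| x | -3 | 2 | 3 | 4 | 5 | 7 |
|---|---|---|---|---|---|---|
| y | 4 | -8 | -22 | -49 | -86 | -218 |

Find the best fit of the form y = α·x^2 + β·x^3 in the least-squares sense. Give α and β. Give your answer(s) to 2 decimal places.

α = -1.03, β = -0.49

The normal equations are: 3460·α + 20988·β = -13810;  20988·α + 138892·β = -89426.
(Σx^2·x^2 = 3460, Σx^2·x^3 = 20988, Σx^3·x^3 = 138892, Σx^2·y = -13810, Σx^3·y = -89426.)
Δ = 3460·138892 − 20988² = 40070176.
α = ((-13810)·138892 − 20988·(-89426))/40070176 = -1288301/1252193; β = (3460·(-89426) − 20988·(-13810))/40070176 = -1223105/2504386.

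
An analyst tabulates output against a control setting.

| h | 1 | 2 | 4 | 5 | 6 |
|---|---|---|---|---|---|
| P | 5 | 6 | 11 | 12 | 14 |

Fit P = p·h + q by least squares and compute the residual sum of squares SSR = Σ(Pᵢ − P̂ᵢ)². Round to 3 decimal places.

SSR = 0.919

Compute the Gram sums: Σh·h = 82, Σh = 18, Σ1 = 5.
Right-hand side: Σh·P = 205, ΣP = 48.
MᵀM·[p, q]ᵀ = MᵀP becomes [[82, 18]; [18, 5]]·[p, q]ᵀ = [205, 48]ᵀ.
det = 82·5 − 18² = 86.
p = (205·5 − 18·48)/86 = 161/86; q = (82·48 − 18·205)/86 = 123/43.
Residuals: 23/86, -26/43, 28/43, -19/86, -4/43; SSR = 79/86.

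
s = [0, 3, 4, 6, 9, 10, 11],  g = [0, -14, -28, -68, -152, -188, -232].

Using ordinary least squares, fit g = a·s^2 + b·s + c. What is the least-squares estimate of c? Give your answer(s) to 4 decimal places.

MᵀM·[a, b, c]ᵀ = Mᵀg reads: 32835·a + 3367·b + 363·c = -62206;  3367·a + 363·b + 43·c = -6362;  363·a + 43·b + 7·c = -682.
(Σs^2·s^2 = 32835, Σs^2·s = 3367, Σs^2 = 363, Σs·s = 363, Σs = 43, Σ1 = 7, Σs^2·g = -62206, Σs·g = -6362, Σg = -682.)
Inverting the 3×3 Gram matrix, [a, b, c]ᵀ = [-79951/40241, 35296/40241, 8589/40241]ᵀ.

c = 0.2134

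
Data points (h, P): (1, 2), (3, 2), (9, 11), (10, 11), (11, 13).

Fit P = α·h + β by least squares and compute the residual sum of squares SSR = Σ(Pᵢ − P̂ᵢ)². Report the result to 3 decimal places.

Setting ∂/∂α … = 0 gives: 312·α + 34·β = 360;  34·α + 5·β = 39.
Δ = 312·5 − 34² = 404.
α = (360·5 − 34·39)/404 = 237/202; β = (312·39 − 34·360)/404 = -18/101.
Residuals: 203/202, -271/202, 125/202, -56/101, 55/202; SSR = 361/101.

SSR = 3.574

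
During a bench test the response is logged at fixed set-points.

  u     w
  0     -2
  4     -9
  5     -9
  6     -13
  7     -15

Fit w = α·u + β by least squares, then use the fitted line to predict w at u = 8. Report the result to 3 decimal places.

ŵ = -16.110

Compute the Gram sums: Σu·u = 126, Σu = 22, Σ1 = 5.
And Σu·w = -264, Σw = -48.
So MᵀM·[α, β]ᵀ = Mᵀw: [[126, 22]; [22, 5]]·[α, β]ᵀ = [-264, -48]ᵀ.
Eliminating β: 5·(row 1) − 22·(row 2) gives 146·α = 5·(-264) − 22·(-48) = -264, so α = -132/73.
Then β = ((-48) − 22·(-132/73))/5 = -120/73.
At u = 8: ŵ = (-132/73)·(8) + (-120/73)·(1) = -1176/73.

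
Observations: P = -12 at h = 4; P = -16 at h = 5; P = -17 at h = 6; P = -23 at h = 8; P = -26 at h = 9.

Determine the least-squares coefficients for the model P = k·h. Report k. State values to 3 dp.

k = -2.919

Setting ∂/∂k … = 0 gives: 222·k = -648.
k = (-648)/222 = -2.91892.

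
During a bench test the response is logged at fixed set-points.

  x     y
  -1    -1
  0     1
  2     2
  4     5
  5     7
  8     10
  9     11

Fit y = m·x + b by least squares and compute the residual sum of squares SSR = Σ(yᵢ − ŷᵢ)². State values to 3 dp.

From the data, Σx·x = 191, Σx = 27, Σ1 = 7.
Right-hand side: Σx·y = 239, Σy = 35.
AᵀA·[m, b]ᵀ = Aᵀy becomes [[191, 27]; [27, 7]]·[m, b]ᵀ = [239, 35]ᵀ.
Eliminating b: 7·(row 1) − 27·(row 2) gives 608·m = 7·239 − 27·35 = 728, so m = 91/76.
Then b = (35 − 27·(91/76))/7 = 29/76.
Residuals: -7/38, 47/76, -59/76, -13/76, 12/19, 3/76, -3/19; SSR = 28/19.

SSR = 1.474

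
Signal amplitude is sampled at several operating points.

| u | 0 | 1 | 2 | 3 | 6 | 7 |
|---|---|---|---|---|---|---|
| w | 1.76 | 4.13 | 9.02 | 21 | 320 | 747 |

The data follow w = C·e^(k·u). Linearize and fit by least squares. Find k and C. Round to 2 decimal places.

Taking logs, ln w = k·u + ln C, so regress ln w on u.
XᵀX = [[99.0000, 19.0000]; [19.0000, 6]], rhs = [95.8731, 19.6119]ᵀ  (here Σu = 19.0000, Σ(u)² = 99.0000, Σln w = 19.6119, Σu·ln w = 95.8731).
Δ = 99.0000·6 − (19.0000)² = 233.0000; k = (95.8731·6 − 19.0000·19.6119)/233.0000 = 0.86958, ln C = (99.0000·19.6119 − 19.0000·95.8731)/233.0000 = 0.51499, so C = exp(0.51499) = 1.67363.

k = 0.87, C = 1.67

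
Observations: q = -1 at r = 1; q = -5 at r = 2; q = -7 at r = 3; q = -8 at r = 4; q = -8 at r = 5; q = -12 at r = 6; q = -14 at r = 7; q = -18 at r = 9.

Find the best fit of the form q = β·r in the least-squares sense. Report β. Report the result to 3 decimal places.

β = -1.973

AᵀA·[β]ᵀ = Aᵀq reads: 221·β = -436.
(Σr·r = 221, Σr·q = -436.)
Hence β = -436 / 221 ≈ -1.97285.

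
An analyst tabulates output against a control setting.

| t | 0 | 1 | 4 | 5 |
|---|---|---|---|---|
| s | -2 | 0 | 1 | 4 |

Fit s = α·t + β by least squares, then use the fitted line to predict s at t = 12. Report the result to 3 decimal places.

ŝ = 9.971

Normal-equation sums: Σt·t = 42, Σt = 10, Σ1 = 4.
Right-hand side: Σt·s = 24, Σs = 3.
det = 42·4 − 10² = 68.
α = (24·4 − 10·3)/68 = 33/34; β = (42·3 − 10·24)/68 = -57/34.
At t = 12: ŝ = (33/34)·(12) + (-57/34)·(1) = 339/34.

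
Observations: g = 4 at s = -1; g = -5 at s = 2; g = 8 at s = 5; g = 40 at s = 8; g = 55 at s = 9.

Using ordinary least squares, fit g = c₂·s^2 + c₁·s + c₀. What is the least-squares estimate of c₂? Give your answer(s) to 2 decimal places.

From the data, Σs^2·s^2 = 11299, Σs^2·s = 1373, Σs^2 = 175, Σs·s = 175, Σs = 23, Σ1 = 5.
For Xᵀg: Σs^2·g = 7199, Σs·g = 841, Σg = 102.
So XᵀX·[c₂, c₁, c₀]ᵀ = Xᵀg: [[11299, 1373, 175]; [1373, 175, 23]; [175, 23, 5]]·[c₂, c₁, c₀]ᵀ = [7199, 841, 102]ᵀ.
Inverting the 3×3 Gram matrix, [c₂, c₁, c₀]ᵀ = [33287/29514, -114649/29514, -5929/4919]ᵀ.

c₂ = 1.13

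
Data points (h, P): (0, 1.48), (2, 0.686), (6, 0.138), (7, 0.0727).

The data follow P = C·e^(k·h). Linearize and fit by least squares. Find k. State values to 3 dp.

Taking logs, ln P = k·h + ln C, so regress ln P on h.
XᵀX = [[89.0000, 15.0000]; [15.0000, 4]], rhs = [-30.9867, -4.5868]ᵀ  (here Σh = 15.0000, Σ(h)² = 89.0000, Σln P = -4.5868, Σh·ln P = -30.9867).
Δ = 89.0000·4 − (15.0000)² = 131.0000; k = (-30.9867·4 − 15.0000·-4.5868)/131.0000 = -0.42096, ln C = (89.0000·-4.5868 − 15.0000·-30.9867)/131.0000 = 0.43190.

k = -0.421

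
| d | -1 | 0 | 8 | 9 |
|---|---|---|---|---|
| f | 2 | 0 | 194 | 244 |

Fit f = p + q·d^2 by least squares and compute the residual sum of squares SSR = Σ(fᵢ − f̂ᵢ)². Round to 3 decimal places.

SSR = 1.580

Entries of XᵀX: Σ1 = 4, Σd^2 = 146, Σd^2·d^2 = 10658.
For Xᵀf: Σf = 440, Σd^2·f = 32182.
XᵀX·[p, q]ᵀ = Xᵀf becomes [[4, 146]; [146, 10658]]·[p, q]ᵀ = [440, 32182]ᵀ.
Determinant 4·10658 − 146² = 21316.
p = (440·10658 − 146·32182)/21316 = -31/73; q = (4·32182 − 146·440)/21316 = 16122/5329.
Residuals: -3201/5329, 31/73, 4281/5329, -3343/5329; SSR = 8420/5329.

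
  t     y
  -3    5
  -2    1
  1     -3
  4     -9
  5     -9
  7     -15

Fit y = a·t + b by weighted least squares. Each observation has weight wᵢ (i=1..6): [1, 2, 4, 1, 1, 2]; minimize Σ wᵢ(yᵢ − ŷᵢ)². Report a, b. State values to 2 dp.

Sums needed: Σwᵢ·t·t = 160, Σwᵢ·t = 20, Σwᵢ·1 = 11.
Right-hand side: Σwᵢ·t·y = -322, Σwᵢ·y = -53.
det = 160·11 − 20² = 1360.
a = ((-322)·11 − 20·(-53))/1360 = -73/40; b = (160·(-53) − 20·(-322))/1360 = -3/2.

a = -1.83, b = -1.50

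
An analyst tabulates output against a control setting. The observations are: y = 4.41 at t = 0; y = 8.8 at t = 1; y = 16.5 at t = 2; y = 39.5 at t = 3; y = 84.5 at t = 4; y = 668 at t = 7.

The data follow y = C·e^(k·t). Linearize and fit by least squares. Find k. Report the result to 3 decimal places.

k = 0.725

With ln yᵢ as the transformed response and tᵢ as the regressor:
Sums: Σt = 17.0000, Σ(t)² = 79.0000, Σln y = 21.0793, Σt·ln y = 82.0874.
Normal system: [[79.0000, 17.0000]; [17.0000, 6]]·[k, ln C]ᵀ = [82.0874, 21.0793]ᵀ.
Δ = 79.0000·6 − (17.0000)² = 185.0000; k = (82.0874·6 − 17.0000·21.0793)/185.0000 = 0.72527, ln C = (79.0000·21.0793 − 17.0000·82.0874)/185.0000 = 1.45828.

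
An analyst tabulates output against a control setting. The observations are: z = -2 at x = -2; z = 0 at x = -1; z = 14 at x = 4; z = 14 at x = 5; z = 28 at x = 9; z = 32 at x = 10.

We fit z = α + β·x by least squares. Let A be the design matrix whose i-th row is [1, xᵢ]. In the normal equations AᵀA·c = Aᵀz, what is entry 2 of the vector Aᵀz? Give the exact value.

Entry 2 ↔ basis x, so (Aᵀz)_{2} = Σᵢ (x)·zᵢ = (-2)·(-2) + (-1)·(0) + (4)·(14) + (5)·(14) + (9)·(28) + (10)·(32) = 702.

702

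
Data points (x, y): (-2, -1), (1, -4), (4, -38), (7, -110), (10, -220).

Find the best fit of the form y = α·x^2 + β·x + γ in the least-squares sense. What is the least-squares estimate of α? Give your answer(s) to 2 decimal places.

α = -2.00

From the data, Σx^2·x^2 = 12674, Σx^2·x = 1400, Σx^2 = 170, Σx·x = 170, Σx = 20, Σ1 = 5.
And Σx^2·y = -28006, Σx·y = -3124, Σy = -373.
So AᵀA·[α, β, γ]ᵀ = Aᵀy: [[12674, 1400, 170]; [1400, 170, 20]; [170, 20, 5]]·[α, β, γ]ᵀ = [-28006, -3124, -373]ᵀ.
Solving the 3×3 system (Gaussian elimination) gives α = -2, β = -32/15, γ = 29/15.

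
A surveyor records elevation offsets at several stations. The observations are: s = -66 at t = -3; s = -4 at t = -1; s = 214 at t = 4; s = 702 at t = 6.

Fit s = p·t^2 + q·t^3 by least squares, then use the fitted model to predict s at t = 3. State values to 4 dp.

ŝ = 94.5532

Normal-equation sums: Σt^2·t^2 = 1634, Σt^2·t^3 = 8556, Σt^3·t^3 = 51482.
And Σt^2·s = 28098, Σt^3·s = 167114.
So AᵀA·[p, q]ᵀ = Aᵀs: [[1634, 8556]; [8556, 51482]]·[p, q]ᵀ = [28098, 167114]ᵀ.
det = 1634·51482 − 8556² = 10916452.
p = (28098·51482 − 8556·167114)/10916452 = 4178463/2729113; q = (1634·167114 − 8556·28098)/10916452 = 8164447/2729113.
At t = 3: ŝ = (4178463/2729113)·(9) + (8164447/2729113)·(27) = 258046236/2729113.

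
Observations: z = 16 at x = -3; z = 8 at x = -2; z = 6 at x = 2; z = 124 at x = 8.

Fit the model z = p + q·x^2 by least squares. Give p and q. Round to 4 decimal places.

From the data, Σ1 = 4, Σx^2 = 81, Σx^2·x^2 = 4209.
For Mᵀz: Σz = 154, Σx^2·z = 8136.
Eliminating q: 4209·(row 1) − 81·(row 2) gives 10275·p = 4209·154 − 81·8136 = -10830, so p = -722/685.
Then q = (8136 − 81·(-722/685))/4209 = 1338/685.

p = -1.0540, q = 1.9533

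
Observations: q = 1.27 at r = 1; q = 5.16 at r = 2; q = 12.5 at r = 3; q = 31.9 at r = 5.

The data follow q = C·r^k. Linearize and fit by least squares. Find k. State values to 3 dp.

Taking logs, ln q = k·ln r + ln C, so regress ln q on ln r.
Σln r = 3.4012, Σ(ln r)² = 4.2777, Σln q = 7.8683, Σln r·ln q = 9.4851.
Equations: 4.2777·k + 3.4012·ln C = 9.4851;  3.4012·k + 4·ln C = 7.8683.
Solving (det = 5.5426): k = 2.01685, ln C = 0.25215.

k = 2.017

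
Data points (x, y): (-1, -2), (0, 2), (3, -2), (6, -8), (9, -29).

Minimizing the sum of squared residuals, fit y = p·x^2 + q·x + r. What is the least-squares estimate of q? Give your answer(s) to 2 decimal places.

q = 1.36

With design matrix A, AᵀA = [[7939, 971, 127]; [971, 127, 17]; [127, 17, 5]] and Aᵀy = [-2657, -313, -39]ᵀ.
Inverting the 3×3 Gram matrix, [p, q, r]ᵀ = [-2506/4919, 6703/4919, 2494/4919]ᵀ.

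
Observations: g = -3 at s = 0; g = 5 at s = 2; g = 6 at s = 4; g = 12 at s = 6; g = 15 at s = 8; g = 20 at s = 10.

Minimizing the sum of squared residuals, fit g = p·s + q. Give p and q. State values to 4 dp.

Forming AᵀA = [[220, 30]; [30, 6]] and Aᵀg = [426, 55]ᵀ gives AᵀA·[p, q]ᵀ = Aᵀg.
Eliminating q: 6·(row 1) − 30·(row 2) gives 420·p = 6·426 − 30·55 = 906, so p = 151/70.
Then q = (55 − 30·(151/70))/6 = -34/21.

p = 2.1571, q = -1.6190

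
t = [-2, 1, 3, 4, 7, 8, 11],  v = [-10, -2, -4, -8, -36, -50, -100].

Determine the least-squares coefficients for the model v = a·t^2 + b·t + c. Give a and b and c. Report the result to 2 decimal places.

With design matrix M, MᵀM = [[21492, 2270, 264]; [2270, 264, 32]; [264, 32, 7]] and Mᵀv = [-17270, -1778, -210]ᵀ.
Row-reducing yields a = -404211/398321, b = 882709/398321, c = -740342/398321.

a = -1.01, b = 2.22, c = -1.86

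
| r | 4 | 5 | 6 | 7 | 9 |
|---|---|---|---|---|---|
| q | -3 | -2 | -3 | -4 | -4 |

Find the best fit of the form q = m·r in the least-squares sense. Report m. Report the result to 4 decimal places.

m = -0.5024

With design matrix X, XᵀX = [[207]] and Xᵀq = [-104]ᵀ.
m = (-104)/207 = -0.502415.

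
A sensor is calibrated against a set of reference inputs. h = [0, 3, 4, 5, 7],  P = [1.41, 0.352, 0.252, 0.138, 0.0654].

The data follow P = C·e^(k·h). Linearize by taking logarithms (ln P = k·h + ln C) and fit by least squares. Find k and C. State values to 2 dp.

Linearized form: ln P = k·h + ln C. From the 5 transformed points,
AᵀA = [[99.0000, 19.0000]; [19.0000, 5]], rhs = [-37.6388, -6.7866]ᵀ  (here Σh = 19.0000, Σ(h)² = 99.0000, Σln P = -6.7866, Σh·ln P = -37.6388).
Slope k = (n·Σh·ln P − Σh·Σln P)/(n·Σ(h)² − (Σh)²) = (5·-37.6388 − 19.0000·-6.7866)/134.0000 = -0.44216; ln C = (Σln P − k·Σh)/n = 0.32287, so C = exp(0.32287) = 1.38109.

k = -0.44, C = 1.38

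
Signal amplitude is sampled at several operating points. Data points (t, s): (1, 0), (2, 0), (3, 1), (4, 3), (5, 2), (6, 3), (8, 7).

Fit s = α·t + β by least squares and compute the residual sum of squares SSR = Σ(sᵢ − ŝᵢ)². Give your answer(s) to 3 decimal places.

Compute the Gram sums: Σt·t = 155, Σt = 29, Σ1 = 7.
Right-hand side: Σt·s = 99, Σs = 16.
Determinant 155·7 − 29² = 244.
α = (99·7 − 29·16)/244 = 229/244; β = (155·16 − 29·99)/244 = -391/244.
Residuals: 81/122, -67/244, -13/61, 207/244, -133/122, -251/244, 267/244; SSR = 1153/244.

SSR = 4.725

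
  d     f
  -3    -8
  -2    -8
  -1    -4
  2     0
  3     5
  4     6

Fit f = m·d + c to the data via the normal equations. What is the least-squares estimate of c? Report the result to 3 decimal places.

c = -2.554

Forming AᵀA = [[43, 3]; [3, 6]] and Aᵀf = [83, -9]ᵀ gives AᵀA·[m, c]ᵀ = Aᵀf.
Δ = 43·6 − 3² = 249.
m = (83·6 − 3·(-9))/249 = 175/83; c = (43·(-9) − 3·83)/249 = -212/83.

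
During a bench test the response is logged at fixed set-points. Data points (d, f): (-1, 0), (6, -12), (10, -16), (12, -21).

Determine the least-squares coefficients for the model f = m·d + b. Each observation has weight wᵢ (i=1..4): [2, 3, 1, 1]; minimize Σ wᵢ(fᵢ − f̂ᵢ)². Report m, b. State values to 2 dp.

The normal equations are: 354·m + 38·b = -628;  38·m + 7·b = -73.
(Σwᵢ·d·d = 354, Σwᵢ·d = 38, Σwᵢ·1 = 7, Σwᵢ·d·f = -628, Σwᵢ·f = -73.)
Determinant 354·7 − 38² = 1034.
m = ((-628)·7 − 38·(-73))/1034 = -811/517; b = (354·(-73) − 38·(-628))/1034 = -989/517.

m = -1.57, b = -1.91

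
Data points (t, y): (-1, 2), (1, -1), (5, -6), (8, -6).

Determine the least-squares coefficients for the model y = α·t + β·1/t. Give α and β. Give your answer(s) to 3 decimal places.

α = -0.858, β = -0.739

Compute the Gram sums: Σt·t = 91, Σt·1/t = 4, Σ1/t·1/t = 3289/1600.
Moment sums: Σt·y = -81, Σ1/t·y = -99/20.
MᵀM·[α, β]ᵀ = Mᵀy becomes [[91, 4]; [4, 3289/1600]]·[α, β]ᵀ = [-81, -99/20]ᵀ.
Δ = 91·(3289/1600) − 4² = 273699/1600.
α = ((-81)·(3289/1600) − 4·(-99/20))/(273699/1600) = -26081/30411; β = (91·(-99/20) − 4·(-81))/(273699/1600) = -22480/30411.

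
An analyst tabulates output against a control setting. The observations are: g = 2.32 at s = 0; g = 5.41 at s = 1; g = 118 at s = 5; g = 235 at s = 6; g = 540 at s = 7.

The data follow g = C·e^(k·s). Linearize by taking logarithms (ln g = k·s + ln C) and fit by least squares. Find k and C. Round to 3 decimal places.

Linearized form: ln g = k·s + ln C. From the 5 transformed points,
XᵀX = [[111.0000, 19.0000]; [19.0000, 5]], rhs = [102.3402, 19.0517]ᵀ  (here Σs = 19.0000, Σ(s)² = 111.0000, Σln g = 19.0517, Σs·ln g = 102.3402).
Solving (det = 194.0000): k = 0.77175, ln C = 0.87768, so C = exp(0.87768) = 2.40532.

k = 0.772, C = 2.405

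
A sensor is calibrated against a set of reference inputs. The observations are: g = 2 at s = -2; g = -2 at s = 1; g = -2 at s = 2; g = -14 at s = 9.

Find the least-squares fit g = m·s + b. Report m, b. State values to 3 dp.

m = -1.477, b = -0.308

With design matrix M, MᵀM = [[90, 10]; [10, 4]] and Mᵀg = [-136, -16]ᵀ.
Eliminating b: 4·(row 1) − 10·(row 2) gives 260·m = 4·(-136) − 10·(-16) = -384, so m = -96/65.
Then b = ((-16) − 10·(-96/65))/4 = -4/13.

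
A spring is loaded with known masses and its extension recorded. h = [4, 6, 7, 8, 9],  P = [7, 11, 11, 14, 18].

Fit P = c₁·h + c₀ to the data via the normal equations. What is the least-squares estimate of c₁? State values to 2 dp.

Entries of AᵀA: Σh·h = 246, Σh = 34, Σ1 = 5.
Right-hand side: Σh·P = 445, ΣP = 61.
So AᵀA·[c₁, c₀]ᵀ = AᵀP: [[246, 34]; [34, 5]]·[c₁, c₀]ᵀ = [445, 61]ᵀ.
Δ = 246·5 − 34² = 74.
c₁ = (445·5 − 34·61)/74 = 151/74; c₀ = (246·61 − 34·445)/74 = -62/37.

c₁ = 2.04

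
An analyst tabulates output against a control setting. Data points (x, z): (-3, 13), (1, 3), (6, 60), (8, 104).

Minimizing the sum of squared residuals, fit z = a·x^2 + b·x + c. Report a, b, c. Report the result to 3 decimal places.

Entries of MᵀM: Σx^2·x^2 = 5474, Σx^2·x = 702, Σx^2 = 110, Σx·x = 110, Σx = 12, Σ1 = 4.
Right-hand side: Σx^2·z = 8936, Σx·z = 1156, Σz = 180.
So MᵀM·[a, b, c]ᵀ = Mᵀz: [[5474, 702, 110]; [702, 110, 12]; [110, 12, 4]]·[a, b, c]ᵀ = [8936, 1156, 180]ᵀ.
Row-reducing yields a = 32906/21421, b = 416/691, c = 20342/21421.

a = 1.536, b = 0.602, c = 0.950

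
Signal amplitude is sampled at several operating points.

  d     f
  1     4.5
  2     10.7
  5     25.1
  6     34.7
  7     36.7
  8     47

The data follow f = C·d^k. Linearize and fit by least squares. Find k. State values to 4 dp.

Linearized form: ln f = k·ln d + ln C. From the 6 transformed points,
XᵀX = [[14.3918, 8.1197]; [8.1197, 6]], rhs = [28.2017, 18.0969]ᵀ  (here Σln d = 8.1197, Σ(ln d)² = 14.3918, Σln f = 18.0969, Σln d·ln f = 28.2017).
Slope k = (n·Σln d·ln f − Σln d·Σln f)/(n·Σ(ln d)² − (Σln d)²) = (6·28.2017 − 8.1197·18.0969)/20.4213 = 1.09049; ln C = (Σln f − k·Σln d)/n = 1.54041.

k = 1.0905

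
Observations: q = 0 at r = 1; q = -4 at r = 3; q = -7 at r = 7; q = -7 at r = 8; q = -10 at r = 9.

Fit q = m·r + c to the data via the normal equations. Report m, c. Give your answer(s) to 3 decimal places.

Forming XᵀX = [[204, 28]; [28, 5]] and Xᵀq = [-207, -28]ᵀ gives XᵀX·[m, c]ᵀ = Xᵀq.
Eliminating c: 5·(row 1) − 28·(row 2) gives 236·m = 5·(-207) − 28·(-28) = -251, so m = -251/236.
Then c = ((-28) − 28·(-251/236))/5 = 21/59.

m = -1.064, c = 0.356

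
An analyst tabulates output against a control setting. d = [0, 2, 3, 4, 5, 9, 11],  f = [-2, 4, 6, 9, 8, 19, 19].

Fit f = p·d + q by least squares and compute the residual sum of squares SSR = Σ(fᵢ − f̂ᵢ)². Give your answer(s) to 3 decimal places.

SSR = 15.069

With design matrix X, XᵀX = [[256, 34]; [34, 7]] and Xᵀf = [482, 63]ᵀ.
det = 256·7 − 34² = 636.
p = (482·7 − 34·63)/636 = 308/159; q = (256·63 − 34·482)/636 = -65/159.
Residuals: -253/159, 85/159, 95/159, 88/53, -203/159, 314/159, -302/159; SSR = 2396/159.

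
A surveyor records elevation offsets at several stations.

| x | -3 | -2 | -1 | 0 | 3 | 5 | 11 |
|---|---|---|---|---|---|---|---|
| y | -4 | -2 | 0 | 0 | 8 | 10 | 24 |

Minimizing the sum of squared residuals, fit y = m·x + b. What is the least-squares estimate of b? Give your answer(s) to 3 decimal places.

Sums needed: Σx·x = 169, Σx = 13, Σ1 = 7.
Moment sums: Σx·y = 354, Σy = 36.
Normal equations: [[169, 13]; [13, 7]]·[m, b]ᵀ = [354, 36]ᵀ.
Determinant 169·7 − 13² = 1014.
m = (354·7 − 13·36)/1014 = 335/169; b = (169·36 − 13·354)/1014 = 19/13.

b = 1.462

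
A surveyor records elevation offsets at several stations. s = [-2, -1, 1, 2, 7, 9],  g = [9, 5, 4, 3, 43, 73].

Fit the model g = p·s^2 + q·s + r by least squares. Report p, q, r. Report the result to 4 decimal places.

Compute the Gram sums: Σs^2·s^2 = 8996, Σs^2·s = 1072, Σs^2 = 140, Σs·s = 140, Σs = 16, Σ1 = 6.
Moment sums: Σs^2·g = 8077, Σs·g = 945, Σg = 137.
Row-reducing yields p = 52519/52140, q = -66467/52140, r = 11861/4345.

p = 1.0073, q = -1.2748, r = 2.7298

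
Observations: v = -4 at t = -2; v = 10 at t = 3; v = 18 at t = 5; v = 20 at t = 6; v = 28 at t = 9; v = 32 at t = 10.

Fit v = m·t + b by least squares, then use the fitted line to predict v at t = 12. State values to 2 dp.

Compute the Gram sums: Σt·t = 255, Σt = 31, Σ1 = 6.
For Aᵀv: Σt·v = 820, Σv = 104.
AᵀA·[m, b]ᵀ = Aᵀv becomes [[255, 31]; [31, 6]]·[m, b]ᵀ = [820, 104]ᵀ.
Δ = 255·6 − 31² = 569.
m = (820·6 − 31·104)/569 = 1696/569; b = (255·104 − 31·820)/569 = 1100/569.
At t = 12: v̂ = (1696/569)·(12) + (1100/569)·(1) = 21452/569.

v̂ = 37.70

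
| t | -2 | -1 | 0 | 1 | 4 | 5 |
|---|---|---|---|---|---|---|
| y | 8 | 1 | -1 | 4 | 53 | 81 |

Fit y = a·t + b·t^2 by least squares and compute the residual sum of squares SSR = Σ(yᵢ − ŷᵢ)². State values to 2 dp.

SSR = 1.45

Entries of AᵀA: Σt·t = 47, Σt·t^2 = 181, Σt^2·t^2 = 899.
And Σt·y = 604, Σt^2·y = 2910.
Normal equations: [[47, 181]; [181, 899]]·[a, b]ᵀ = [604, 2910]ᵀ.
Eliminating b: 899·(row 1) − 181·(row 2) gives 9492·a = 899·604 − 181·2910 = 16286, so a = 8143/4746.
Then b = (2910 − 181·(8143/4746))/899 = 13723/4746.
Residuals: -319/2373, -139/791, -1, -1441/2373, -43/339, 106/791; SSR = 3445/2373.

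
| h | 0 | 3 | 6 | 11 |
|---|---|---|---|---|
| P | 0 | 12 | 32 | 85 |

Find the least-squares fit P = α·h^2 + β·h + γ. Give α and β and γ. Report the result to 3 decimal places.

The normal equations are: 16018·α + 1574·β + 166·γ = 11545;  1574·α + 166·β + 20·γ = 1163;  166·α + 20·β + 4·γ = 129.
Solving the 3×3 system (Gaussian elimination) gives α = 861/1814, β = 6797/2721, γ = 170/2721.

α = 0.475, β = 2.498, γ = 0.062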